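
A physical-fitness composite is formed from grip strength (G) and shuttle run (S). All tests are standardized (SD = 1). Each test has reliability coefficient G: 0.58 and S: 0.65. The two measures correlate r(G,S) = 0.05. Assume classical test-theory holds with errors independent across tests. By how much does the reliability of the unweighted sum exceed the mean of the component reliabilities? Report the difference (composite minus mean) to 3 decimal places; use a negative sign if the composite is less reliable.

0.018

Var(sum) = 2 + 0.1 = 2.1; true-score variance = 1.23 + 0.1 = 1.33; composite reliability = 0.6333.
Mean component reliability = 0.6150.
Difference = 0.6333 − 0.6150 = 0.018.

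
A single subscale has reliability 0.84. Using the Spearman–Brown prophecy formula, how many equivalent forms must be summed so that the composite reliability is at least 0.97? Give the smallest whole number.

7

k ≥ ρ*(1−ρ₁)/(ρ₁(1−ρ*)) = 0.97·0.16 / (0.84·0.03) = 6.159.
Smallest integer k = 7.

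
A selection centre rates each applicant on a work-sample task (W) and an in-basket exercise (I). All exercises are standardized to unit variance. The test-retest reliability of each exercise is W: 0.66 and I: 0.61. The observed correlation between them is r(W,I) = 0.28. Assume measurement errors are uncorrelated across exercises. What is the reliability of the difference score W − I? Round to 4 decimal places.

Var(W−I) = 1 + 1 − 2·0.28 = 2 − 0.56 = 1.44.
With uncorrelated errors the cross-covariances are all true-score covariance, so they carry over unchanged; only the diagonal terms shrink to ρᵢσᵢ².
True-score variance = [0.66 + 0.61] − 0.56 = 1.27 − 0.56 = 0.71.
Reliability = 0.71 / 1.44 = 0.4931.

0.4931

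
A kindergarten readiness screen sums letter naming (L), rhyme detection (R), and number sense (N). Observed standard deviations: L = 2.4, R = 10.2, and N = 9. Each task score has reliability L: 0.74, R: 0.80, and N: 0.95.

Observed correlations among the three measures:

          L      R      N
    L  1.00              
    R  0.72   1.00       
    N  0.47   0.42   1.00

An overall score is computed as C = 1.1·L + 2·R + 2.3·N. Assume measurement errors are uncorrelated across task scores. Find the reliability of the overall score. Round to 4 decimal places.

Var(C) = 1.1²·2.4² + 2²·10.2² + 2.3²·9² + 2·[2.2·2.4·10.2·0.72 + 2.53·2.4·9·0.47 + 4.6·10.2·9·0.42] = 851.62 + 483.637 = 1335.26.
With uncorrelated errors the cross-covariances are all true-score covariance, so they carry over unchanged; only the diagonal terms shrink to ρᵢσᵢ².
True-score variance = [1.1²·2.4²·0.74 + 2²·10.2²·0.80 + 2.3²·9²·0.95] + 483.637 = 745.151 + 483.637 = 1228.79.
Reliability = 1228.79 / 1335.26 = 0.9203.

0.9203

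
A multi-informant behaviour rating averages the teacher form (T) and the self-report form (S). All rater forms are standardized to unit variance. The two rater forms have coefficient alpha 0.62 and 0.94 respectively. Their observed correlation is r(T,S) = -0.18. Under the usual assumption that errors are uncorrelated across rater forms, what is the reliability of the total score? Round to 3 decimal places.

0.732

Var(T+S) = 2 + 2·[(-0.18)] = 2 − 0.36 = 1.64.
Because errors are independent across components, Cov(Tᵢ,Tⱼ) = Cov(Xᵢ,Xⱼ); the off-diagonal part of the true-score variance is the same as above.
True-score variance = [0.62 + 0.94] − 0.36 = 1.56 − 0.36 = 1.2.
Reliability = 1.2 / 1.64 = 0.732.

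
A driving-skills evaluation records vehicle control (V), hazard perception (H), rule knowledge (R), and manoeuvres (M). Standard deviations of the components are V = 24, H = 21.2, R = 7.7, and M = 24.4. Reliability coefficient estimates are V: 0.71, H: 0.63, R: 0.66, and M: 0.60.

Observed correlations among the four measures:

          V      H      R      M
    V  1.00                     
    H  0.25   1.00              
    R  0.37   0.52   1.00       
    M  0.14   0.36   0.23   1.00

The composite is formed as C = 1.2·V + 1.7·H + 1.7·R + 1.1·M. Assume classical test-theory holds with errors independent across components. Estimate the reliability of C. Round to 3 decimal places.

Var(C) = 1.2²·24² + 1.7²·21.2² + 1.7²·7.7² + 1.1²·24.4² + 2·[2.04·24·21.2·0.25 + 2.04·24·7.7·0.37 + 1.32·24·24.4·0.14 + 2.89·21.2·7.7·0.52 + 1.87·21.2·24.4·0.36 + 1.87·7.7·24.4·0.23] = 3020.06 + 2363.1 = 5383.16.
With uncorrelated errors the cross-covariances are all true-score covariance, so they carry over unchanged; only the diagonal terms shrink to ρᵢσᵢ².
True-score variance = [1.2²·24²·0.71 + 1.7²·21.2²·0.63 + 1.7²·7.7²·0.66 + 1.1²·24.4²·0.60] + 2363.1 = 1952.52 + 2363.1 = 4315.62.
Reliability = 4315.62 / 5383.16 = 0.802.

0.802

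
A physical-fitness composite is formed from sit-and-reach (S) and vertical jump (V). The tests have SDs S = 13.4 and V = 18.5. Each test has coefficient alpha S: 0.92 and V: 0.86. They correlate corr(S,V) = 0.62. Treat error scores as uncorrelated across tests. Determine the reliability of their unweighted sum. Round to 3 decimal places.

Var(S+V) = 13.4² + 18.5² + 2·[13.4·18.5·0.62] = 521.81 + 307.396 = 829.206.
Because errors are independent across components, Cov(Tᵢ,Tⱼ) = Cov(Xᵢ,Xⱼ); the off-diagonal part of the true-score variance is the same as above.
True-score variance = [13.4²·0.92 + 18.5²·0.86] + 307.396 = 459.53 + 307.396 = 766.926.
Reliability = 766.926 / 829.206 = 0.925.

0.925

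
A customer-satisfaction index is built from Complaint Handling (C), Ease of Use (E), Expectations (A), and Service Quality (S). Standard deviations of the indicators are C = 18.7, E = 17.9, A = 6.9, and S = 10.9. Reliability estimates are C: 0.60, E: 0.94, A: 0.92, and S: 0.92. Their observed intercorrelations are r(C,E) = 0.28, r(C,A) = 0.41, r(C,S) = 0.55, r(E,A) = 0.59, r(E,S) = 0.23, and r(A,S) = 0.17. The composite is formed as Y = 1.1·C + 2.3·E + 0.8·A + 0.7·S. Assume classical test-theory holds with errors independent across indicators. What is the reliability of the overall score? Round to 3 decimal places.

0.918

Var(Y) = 1.1²·18.7² + 2.3²·17.9² + 0.8²·6.9² + 0.7²·10.9² + 2·[2.53·18.7·17.9·0.28 + 0.88·18.7·6.9·0.41 + 0.77·18.7·10.9·0.55 + 1.84·17.9·6.9·0.59 + 1.61·17.9·10.9·0.23 + 0.56·6.9·10.9·0.17] = 2206.78 + 1166.98 = 3373.76.
Under uncorrelated errors the observed covariances equal the true-score covariances, so only the own-variance terms attenuate.
True-score variance = [1.1²·18.7²·0.60 + 2.3²·17.9²·0.94 + 0.8²·6.9²·0.92 + 0.7²·10.9²·0.92] + 1166.98 = 1928.74 + 1166.98 = 3095.72.
Reliability = 3095.72 / 3373.76 = 0.918.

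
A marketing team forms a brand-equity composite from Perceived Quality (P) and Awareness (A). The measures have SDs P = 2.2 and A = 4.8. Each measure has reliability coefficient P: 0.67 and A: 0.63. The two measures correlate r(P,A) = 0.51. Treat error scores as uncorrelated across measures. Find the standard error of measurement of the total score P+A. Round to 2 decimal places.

Var(total) = 27.88 + 10.7712 = 38.6512.
True-score variance = 17.758 + 10.7712 = 28.5292, so reliability = 0.7381.
Error variance = 38.6512 − 28.5292 = 10.122; SEM = √10.122 = 3.18.

3.18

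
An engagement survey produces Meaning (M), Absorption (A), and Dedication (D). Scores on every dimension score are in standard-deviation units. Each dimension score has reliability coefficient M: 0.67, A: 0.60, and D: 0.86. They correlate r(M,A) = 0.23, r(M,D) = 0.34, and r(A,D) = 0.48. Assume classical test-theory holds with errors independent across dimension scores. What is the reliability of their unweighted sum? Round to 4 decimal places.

0.8294

Var(M+A+D) = 3 + 2·[0.23 + 0.34 + 0.48] = 3 + 2.1 = 5.1.
Because errors are independent across components, Cov(Tᵢ,Tⱼ) = Cov(Xᵢ,Xⱼ); the off-diagonal part of the true-score variance is the same as above.
True-score variance = [0.67 + 0.60 + 0.86] + 2.1 = 2.13 + 2.1 = 4.23.
Reliability = 4.23 / 5.1 = 0.8294.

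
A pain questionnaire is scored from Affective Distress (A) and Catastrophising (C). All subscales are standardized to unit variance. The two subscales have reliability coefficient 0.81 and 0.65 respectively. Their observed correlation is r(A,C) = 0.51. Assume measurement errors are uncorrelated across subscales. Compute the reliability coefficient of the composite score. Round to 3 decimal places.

0.821

Var(A+C) = 2 + 2·[0.51] = 2 + 1.02 = 3.02.
Under uncorrelated errors the observed covariances equal the true-score covariances, so only the own-variance terms attenuate.
True-score variance = [0.81 + 0.65] + 1.02 = 1.46 + 1.02 = 2.48.
Reliability = 2.48 / 3.02 = 0.821.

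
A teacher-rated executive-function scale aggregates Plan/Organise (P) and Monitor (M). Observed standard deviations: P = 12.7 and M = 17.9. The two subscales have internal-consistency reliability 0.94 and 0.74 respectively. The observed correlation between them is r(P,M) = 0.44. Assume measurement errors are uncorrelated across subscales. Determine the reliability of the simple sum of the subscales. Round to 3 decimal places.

Var(P+M) = 12.7² + 17.9² + 2·[12.7·17.9·0.44] = 481.7 + 200.05 = 681.75.
Under uncorrelated errors the observed covariances equal the true-score covariances, so only the own-variance terms attenuate.
True-score variance = [12.7²·0.94 + 17.9²·0.74] + 200.05 = 388.716 + 200.05 = 588.766.
Reliability = 588.766 / 681.75 = 0.864.

0.864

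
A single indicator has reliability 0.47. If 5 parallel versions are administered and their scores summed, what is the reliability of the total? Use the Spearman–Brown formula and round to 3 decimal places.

0.816

ρ_k = kρ / (1 + (k−1)ρ) = 5·0.47 / (1 + 4·0.47) = 2.350 / 2.880 = 0.816.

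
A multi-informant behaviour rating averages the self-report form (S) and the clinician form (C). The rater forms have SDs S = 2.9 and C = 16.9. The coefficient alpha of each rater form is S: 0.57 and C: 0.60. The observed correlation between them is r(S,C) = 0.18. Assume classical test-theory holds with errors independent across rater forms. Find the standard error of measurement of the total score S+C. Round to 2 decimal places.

Var(total) = 294.02 + 17.6436 = 311.664.
True-score variance = 176.16 + 17.6436 = 193.803, so reliability = 0.6218.
Error variance = 311.664 − 193.803 = 117.86; SEM = √117.86 = 10.86.

10.86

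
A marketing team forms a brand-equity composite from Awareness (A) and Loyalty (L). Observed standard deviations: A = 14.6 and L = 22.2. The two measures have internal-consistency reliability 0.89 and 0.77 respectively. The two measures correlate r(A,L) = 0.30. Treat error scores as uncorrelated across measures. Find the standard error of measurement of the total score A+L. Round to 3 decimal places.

11.696

Var(total) = 706 + 194.472 = 900.472.
True-score variance = 569.199 + 194.472 = 763.671, so reliability = 0.8481.
Error variance = 900.472 − 763.671 = 136.801; SEM = √136.801 = 11.696.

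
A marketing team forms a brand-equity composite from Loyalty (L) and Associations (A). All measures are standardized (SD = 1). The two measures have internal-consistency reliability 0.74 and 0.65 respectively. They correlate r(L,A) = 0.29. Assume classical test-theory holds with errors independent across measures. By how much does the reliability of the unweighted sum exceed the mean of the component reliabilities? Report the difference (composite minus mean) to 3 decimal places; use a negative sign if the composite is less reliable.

Var(sum) = 2 + 0.58 = 2.58; true-score variance = 1.39 + 0.58 = 1.97; composite reliability = 0.7636.
Mean component reliability = 0.6950.
Difference = 0.7636 − 0.6950 = 0.069.

0.069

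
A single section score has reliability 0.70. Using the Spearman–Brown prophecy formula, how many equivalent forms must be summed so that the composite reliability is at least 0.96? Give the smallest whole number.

11

k ≥ ρ*(1−ρ₁)/(ρ₁(1−ρ*)) = 0.96·0.30 / (0.70·0.04) = 10.286.
Smallest integer k = 11.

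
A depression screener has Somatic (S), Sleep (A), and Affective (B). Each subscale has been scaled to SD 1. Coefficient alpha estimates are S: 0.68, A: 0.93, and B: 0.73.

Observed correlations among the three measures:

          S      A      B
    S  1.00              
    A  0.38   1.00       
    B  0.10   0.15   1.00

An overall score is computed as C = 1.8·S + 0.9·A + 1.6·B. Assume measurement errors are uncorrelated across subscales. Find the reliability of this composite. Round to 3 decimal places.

Var(C) = 1.8² + 0.9² + 1.6² + 2·[1.62·0.38 + 2.88·0.10 + 1.44·0.15] = 6.61 + 2.2392 = 8.8492.
With uncorrelated errors the cross-covariances are all true-score covariance, so they carry over unchanged; only the diagonal terms shrink to ρᵢσᵢ².
True-score variance = [1.8²·0.68 + 0.9²·0.93 + 1.6²·0.73] + 2.2392 = 4.8253 + 2.2392 = 7.0645.
Reliability = 7.0645 / 8.8492 = 0.798.

0.798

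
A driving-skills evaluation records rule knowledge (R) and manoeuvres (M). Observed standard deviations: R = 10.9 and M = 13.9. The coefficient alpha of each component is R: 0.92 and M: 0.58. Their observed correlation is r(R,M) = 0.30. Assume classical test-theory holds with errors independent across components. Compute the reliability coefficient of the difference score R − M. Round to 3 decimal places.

0.590

Var(R−M) = 10.9² + 13.9² − 2·10.9·13.9·0.30 = 312.02 − 90.906 = 221.114.
With uncorrelated errors the cross-covariances are all true-score covariance, so they carry over unchanged; only the diagonal terms shrink to ρᵢσᵢ².
True-score variance = [10.9²·0.92 + 13.9²·0.58] − 90.906 = 221.367 − 90.906 = 130.461.
Reliability = 130.461 / 221.114 = 0.590.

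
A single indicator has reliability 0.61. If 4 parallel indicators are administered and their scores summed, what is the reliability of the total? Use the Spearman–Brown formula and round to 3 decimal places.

0.862

ρ_k = kρ / (1 + (k−1)ρ) = 4·0.61 / (1 + 3·0.61) = 2.440 / 2.830 = 0.862.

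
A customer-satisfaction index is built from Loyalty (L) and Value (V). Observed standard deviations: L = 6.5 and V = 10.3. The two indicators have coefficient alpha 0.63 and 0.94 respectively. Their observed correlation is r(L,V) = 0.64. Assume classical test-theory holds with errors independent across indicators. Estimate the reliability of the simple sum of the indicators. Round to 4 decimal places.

0.9060

Var(L+V) = 6.5² + 10.3² + 2·[6.5·10.3·0.64] = 148.34 + 85.696 = 234.036.
With uncorrelated errors the cross-covariances are all true-score covariance, so they carry over unchanged; only the diagonal terms shrink to ρᵢσᵢ².
True-score variance = [6.5²·0.63 + 10.3²·0.94] + 85.696 = 126.342 + 85.696 = 212.038.
Reliability = 212.038 / 234.036 = 0.9060.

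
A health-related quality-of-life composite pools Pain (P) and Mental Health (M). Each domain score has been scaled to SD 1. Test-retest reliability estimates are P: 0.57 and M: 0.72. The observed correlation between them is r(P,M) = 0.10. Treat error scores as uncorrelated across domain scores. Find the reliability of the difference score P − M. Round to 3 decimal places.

Var(P−M) = 1 + 1 − 2·0.10 = 2 − 0.2 = 1.8.
With uncorrelated errors the cross-covariances are all true-score covariance, so they carry over unchanged; only the diagonal terms shrink to ρᵢσᵢ².
True-score variance = [0.57 + 0.72] − 0.2 = 1.29 − 0.2 = 1.09.
Reliability = 1.09 / 1.8 = 0.606.

0.606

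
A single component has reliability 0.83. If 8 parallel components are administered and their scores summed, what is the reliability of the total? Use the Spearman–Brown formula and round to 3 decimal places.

ρ_k = kρ / (1 + (k−1)ρ) = 8·0.83 / (1 + 7·0.83) = 6.640 / 6.810 = 0.975.

0.975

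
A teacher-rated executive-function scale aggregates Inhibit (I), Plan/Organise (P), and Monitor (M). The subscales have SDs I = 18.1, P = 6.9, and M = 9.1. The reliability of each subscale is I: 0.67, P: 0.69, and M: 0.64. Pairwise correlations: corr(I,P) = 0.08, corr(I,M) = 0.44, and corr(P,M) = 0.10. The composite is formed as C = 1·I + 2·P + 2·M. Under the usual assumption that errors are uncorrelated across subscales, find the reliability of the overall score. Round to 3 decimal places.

0.767

Var(C) = 18.1² + 2²·6.9² + 2²·9.1² + 2·[2·18.1·6.9·0.08 + 2·18.1·9.1·0.44 + 4·6.9·9.1·0.10] = 849.29 + 380.086 = 1229.38.
Because errors are independent across components, Cov(Tᵢ,Tⱼ) = Cov(Xᵢ,Xⱼ); the off-diagonal part of the true-score variance is the same as above.
True-score variance = [18.1²·0.67 + 2²·6.9²·0.69 + 2²·9.1²·0.64] + 380.086 = 562.896 + 380.086 = 942.982.
Reliability = 942.982 / 1229.38 = 0.767.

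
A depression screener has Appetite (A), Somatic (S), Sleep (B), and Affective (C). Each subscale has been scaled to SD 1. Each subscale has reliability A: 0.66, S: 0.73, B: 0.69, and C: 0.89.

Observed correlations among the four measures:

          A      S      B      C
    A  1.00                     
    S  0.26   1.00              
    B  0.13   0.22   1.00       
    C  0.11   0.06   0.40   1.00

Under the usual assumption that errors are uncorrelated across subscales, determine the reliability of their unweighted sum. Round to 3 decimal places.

Var(A+S+B+C) = 4 + 2·[0.26 + 0.13 + 0.11 + 0.22 + 0.06 + 0.40] = 4 + 2.36 = 6.36.
Because errors are independent across components, Cov(Tᵢ,Tⱼ) = Cov(Xᵢ,Xⱼ); the off-diagonal part of the true-score variance is the same as above.
True-score variance = [0.66 + 0.73 + 0.69 + 0.89] + 2.36 = 2.97 + 2.36 = 5.33.
Reliability = 5.33 / 6.36 = 0.838.

0.838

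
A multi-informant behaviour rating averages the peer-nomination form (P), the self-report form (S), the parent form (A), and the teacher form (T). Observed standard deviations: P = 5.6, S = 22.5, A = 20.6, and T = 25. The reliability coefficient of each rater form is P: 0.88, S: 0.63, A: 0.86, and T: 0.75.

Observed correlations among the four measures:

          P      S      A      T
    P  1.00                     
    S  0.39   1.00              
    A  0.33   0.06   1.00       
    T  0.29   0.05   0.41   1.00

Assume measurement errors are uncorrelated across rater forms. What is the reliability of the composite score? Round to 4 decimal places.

Var(P+S+A+T) = 5.6² + 22.5² + 20.6² + 25² + 2·[5.6·22.5·0.39 + 5.6·20.6·0.33 + 5.6·25·0.29 + 22.5·20.6·0.06 + 22.5·25·0.05 + 20.6·25·0.41] = 1586.97 + 789.788 = 2376.76.
Under uncorrelated errors the observed covariances equal the true-score covariances, so only the own-variance terms attenuate.
True-score variance = [5.6²·0.88 + 22.5²·0.63 + 20.6²·0.86 + 25²·0.75] + 789.788 = 1180.23 + 789.788 = 1970.02.
Reliability = 1970.02 / 2376.76 = 0.8289.

0.8289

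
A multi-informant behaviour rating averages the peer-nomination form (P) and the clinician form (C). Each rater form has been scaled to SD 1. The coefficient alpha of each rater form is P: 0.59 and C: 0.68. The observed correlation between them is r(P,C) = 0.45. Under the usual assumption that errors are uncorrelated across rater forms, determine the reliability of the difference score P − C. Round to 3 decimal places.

Var(P−C) = 1 + 1 − 2·0.45 = 2 − 0.9 = 1.1.
Under uncorrelated errors the observed covariances equal the true-score covariances, so only the own-variance terms attenuate.
True-score variance = [0.59 + 0.68] − 0.9 = 1.27 − 0.9 = 0.37.
Reliability = 0.37 / 1.1 = 0.336.

0.336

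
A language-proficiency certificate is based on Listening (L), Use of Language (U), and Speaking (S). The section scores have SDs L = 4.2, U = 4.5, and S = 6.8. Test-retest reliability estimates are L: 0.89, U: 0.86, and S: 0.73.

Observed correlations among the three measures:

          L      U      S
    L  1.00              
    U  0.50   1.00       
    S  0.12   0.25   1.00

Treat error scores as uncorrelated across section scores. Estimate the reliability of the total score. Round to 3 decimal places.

0.862

Var(L+U+S) = 4.2² + 4.5² + 6.8² + 2·[4.2·4.5·0.50 + 4.2·6.8·0.12 + 4.5·6.8·0.25] = 84.13 + 41.0544 = 125.184.
With uncorrelated errors the cross-covariances are all true-score covariance, so they carry over unchanged; only the diagonal terms shrink to ρᵢσᵢ².
True-score variance = [4.2²·0.89 + 4.5²·0.86 + 6.8²·0.73] + 41.0544 = 66.8698 + 41.0544 = 107.924.
Reliability = 107.924 / 125.184 = 0.862.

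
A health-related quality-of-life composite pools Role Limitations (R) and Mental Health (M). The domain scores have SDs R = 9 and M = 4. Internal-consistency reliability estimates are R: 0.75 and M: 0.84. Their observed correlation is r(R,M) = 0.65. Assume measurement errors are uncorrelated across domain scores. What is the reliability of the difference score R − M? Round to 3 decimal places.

0.546

Var(R−M) = 9² + 4² − 2·9·4·0.65 = 97 − 46.8 = 50.2.
Under uncorrelated errors the observed covariances equal the true-score covariances, so only the own-variance terms attenuate.
True-score variance = [9²·0.75 + 4²·0.84] − 46.8 = 74.19 − 46.8 = 27.39.
Reliability = 27.39 / 50.2 = 0.546.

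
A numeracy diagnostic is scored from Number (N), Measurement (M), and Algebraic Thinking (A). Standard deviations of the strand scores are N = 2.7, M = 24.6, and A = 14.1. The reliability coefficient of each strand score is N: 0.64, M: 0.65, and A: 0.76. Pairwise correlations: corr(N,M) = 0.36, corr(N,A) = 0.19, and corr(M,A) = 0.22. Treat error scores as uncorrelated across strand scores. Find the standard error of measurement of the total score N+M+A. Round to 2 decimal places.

16.19

Var(total) = 811.26 + 214.907 = 1026.17.
True-score variance = 549.115 + 214.907 = 764.023, so reliability = 0.7445.
Error variance = 1026.17 − 764.023 = 262.145; SEM = √262.145 = 16.19.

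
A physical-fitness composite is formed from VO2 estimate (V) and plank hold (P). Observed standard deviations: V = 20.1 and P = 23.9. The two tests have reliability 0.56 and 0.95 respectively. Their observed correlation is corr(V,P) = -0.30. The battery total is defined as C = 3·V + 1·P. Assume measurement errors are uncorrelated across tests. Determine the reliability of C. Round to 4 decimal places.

0.5128

Var(C) = 3²·20.1² + 23.9² + 2·[3·20.1·23.9·(-0.30)] = 4207.3 − 864.702 = 3342.6.
With uncorrelated errors the cross-covariances are all true-score covariance, so they carry over unchanged; only the diagonal terms shrink to ρᵢσᵢ².
True-score variance = [3²·20.1²·0.56 + 23.9²·0.95] − 864.702 = 2578.86 − 864.702 = 1714.16.
Reliability = 1714.16 / 3342.6 = 0.5128.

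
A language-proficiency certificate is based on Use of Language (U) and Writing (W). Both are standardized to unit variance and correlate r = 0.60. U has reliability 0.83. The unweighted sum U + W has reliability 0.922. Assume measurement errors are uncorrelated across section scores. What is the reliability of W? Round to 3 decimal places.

Var(U+W) = 2 + 2·0.60 = 3.200.
True-score variance = ρ_U + ρ_W + 2·0.60, so 0.922 = (0.83 + ρ_W + 1.20) / 3.200.
ρ_W = 0.922·3.200 − 0.83 − 1.20 = 0.920.

0.920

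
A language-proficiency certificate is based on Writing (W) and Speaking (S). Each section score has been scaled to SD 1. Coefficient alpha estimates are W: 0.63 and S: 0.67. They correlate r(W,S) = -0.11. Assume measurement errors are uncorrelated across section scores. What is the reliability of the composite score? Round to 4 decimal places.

Var(W+S) = 2 + 2·[(-0.11)] = 2 − 0.22 = 1.78.
Because errors are independent across components, Cov(Tᵢ,Tⱼ) = Cov(Xᵢ,Xⱼ); the off-diagonal part of the true-score variance is the same as above.
True-score variance = [0.63 + 0.67] − 0.22 = 1.3 − 0.22 = 1.08.
Reliability = 1.08 / 1.78 = 0.6067.

0.6067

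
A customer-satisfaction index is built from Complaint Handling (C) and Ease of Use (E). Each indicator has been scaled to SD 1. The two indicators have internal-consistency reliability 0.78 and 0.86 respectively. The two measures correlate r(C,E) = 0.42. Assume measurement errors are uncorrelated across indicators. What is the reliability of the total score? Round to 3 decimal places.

0.873

Var(C+E) = 2 + 2·[0.42] = 2 + 0.84 = 2.84.
Because errors are independent across components, Cov(Tᵢ,Tⱼ) = Cov(Xᵢ,Xⱼ); the off-diagonal part of the true-score variance is the same as above.
True-score variance = [0.78 + 0.86] + 0.84 = 1.64 + 0.84 = 2.48.
Reliability = 2.48 / 2.84 = 0.873.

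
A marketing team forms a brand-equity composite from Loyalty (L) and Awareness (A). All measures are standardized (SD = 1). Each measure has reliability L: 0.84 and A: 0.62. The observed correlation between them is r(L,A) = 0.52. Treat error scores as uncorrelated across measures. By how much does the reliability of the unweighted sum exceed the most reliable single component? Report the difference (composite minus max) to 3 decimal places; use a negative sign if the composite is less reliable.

Var(sum) = 2 + 1.04 = 3.04; true-score variance = 1.46 + 1.04 = 2.5; composite reliability = 0.8224.
Max component reliability = 0.8400.
Difference = 0.8224 − 0.8400 = -0.018.

-0.018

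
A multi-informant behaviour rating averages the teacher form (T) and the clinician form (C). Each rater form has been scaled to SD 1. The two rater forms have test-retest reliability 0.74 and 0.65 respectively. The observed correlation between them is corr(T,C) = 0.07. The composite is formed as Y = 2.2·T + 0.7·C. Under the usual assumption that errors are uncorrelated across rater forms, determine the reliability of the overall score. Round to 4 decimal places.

0.7422

Var(Y) = 2.2² + 0.7² + 2·[1.54·0.07] = 5.33 + 0.2156 = 5.5456.
Under uncorrelated errors the observed covariances equal the true-score covariances, so only the own-variance terms attenuate.
True-score variance = [2.2²·0.74 + 0.7²·0.65] + 0.2156 = 3.9001 + 0.2156 = 4.1157.
Reliability = 4.1157 / 5.5456 = 0.7422.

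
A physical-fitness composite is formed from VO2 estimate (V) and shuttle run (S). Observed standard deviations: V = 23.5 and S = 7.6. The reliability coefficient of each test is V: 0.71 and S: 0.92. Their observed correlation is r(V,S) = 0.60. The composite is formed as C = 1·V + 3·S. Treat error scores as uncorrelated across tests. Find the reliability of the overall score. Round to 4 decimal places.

Var(C) = 23.5² + 3²·7.6² + 2·[3·23.5·7.6·0.60] = 1072.09 + 642.96 = 1715.05.
With uncorrelated errors the cross-covariances are all true-score covariance, so they carry over unchanged; only the diagonal terms shrink to ρᵢσᵢ².
True-score variance = [23.5²·0.71 + 3²·7.6²·0.92] + 642.96 = 870.35 + 642.96 = 1513.31.
Reliability = 1513.31 / 1715.05 = 0.8824.

0.8824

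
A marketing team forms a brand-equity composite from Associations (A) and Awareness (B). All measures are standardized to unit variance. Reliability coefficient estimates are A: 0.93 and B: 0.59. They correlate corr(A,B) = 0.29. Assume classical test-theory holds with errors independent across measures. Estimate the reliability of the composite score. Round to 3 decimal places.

0.814

Var(A+B) = 2 + 2·[0.29] = 2 + 0.58 = 2.58.
With uncorrelated errors the cross-covariances are all true-score covariance, so they carry over unchanged; only the diagonal terms shrink to ρᵢσᵢ².
True-score variance = [0.93 + 0.59] + 0.58 = 1.52 + 0.58 = 2.1.
Reliability = 2.1 / 2.58 = 0.814.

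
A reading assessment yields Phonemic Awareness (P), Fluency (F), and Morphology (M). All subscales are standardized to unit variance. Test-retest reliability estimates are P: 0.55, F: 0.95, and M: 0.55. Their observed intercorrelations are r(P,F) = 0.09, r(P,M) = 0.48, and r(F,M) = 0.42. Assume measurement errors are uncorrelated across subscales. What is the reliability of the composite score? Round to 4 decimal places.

0.8092

Var(P+F+M) = 3 + 2·[0.09 + 0.48 + 0.42] = 3 + 1.98 = 4.98.
Under uncorrelated errors the observed covariances equal the true-score covariances, so only the own-variance terms attenuate.
True-score variance = [0.55 + 0.95 + 0.55] + 1.98 = 2.05 + 1.98 = 4.03.
Reliability = 4.03 / 4.98 = 0.8092.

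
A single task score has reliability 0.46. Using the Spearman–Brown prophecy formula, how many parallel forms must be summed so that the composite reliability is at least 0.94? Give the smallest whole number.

19

k ≥ ρ*(1−ρ₁)/(ρ₁(1−ρ*)) = 0.94·0.54 / (0.46·0.06) = 18.391.
Smallest integer k = 19.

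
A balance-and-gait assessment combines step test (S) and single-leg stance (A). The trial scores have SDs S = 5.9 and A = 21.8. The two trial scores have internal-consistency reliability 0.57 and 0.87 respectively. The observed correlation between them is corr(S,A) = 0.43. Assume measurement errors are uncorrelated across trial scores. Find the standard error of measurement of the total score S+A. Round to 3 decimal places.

Var(total) = 510.05 + 110.613 = 620.663.
True-score variance = 433.3 + 110.613 = 543.914, so reliability = 0.8763.
Error variance = 620.663 − 543.914 = 76.7495; SEM = √76.7495 = 8.761.

8.761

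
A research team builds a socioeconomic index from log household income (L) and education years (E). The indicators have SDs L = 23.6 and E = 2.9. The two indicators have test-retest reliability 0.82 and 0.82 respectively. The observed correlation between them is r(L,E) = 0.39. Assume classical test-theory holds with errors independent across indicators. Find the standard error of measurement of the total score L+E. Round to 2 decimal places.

Var(total) = 565.37 + 53.3832 = 618.753.
True-score variance = 463.603 + 53.3832 = 516.987, so reliability = 0.8355.
Error variance = 618.753 − 516.987 = 101.767; SEM = √101.767 = 10.09.

10.09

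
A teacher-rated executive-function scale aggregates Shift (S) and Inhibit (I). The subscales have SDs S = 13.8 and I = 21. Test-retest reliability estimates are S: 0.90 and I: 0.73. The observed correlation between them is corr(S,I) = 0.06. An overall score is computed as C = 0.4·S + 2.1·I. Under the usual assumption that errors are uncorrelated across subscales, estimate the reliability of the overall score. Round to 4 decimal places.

0.7365

Var(C) = 0.4²·13.8² + 2.1²·21² + 2·[0.84·13.8·21·0.06] = 1975.28 + 29.2118 = 2004.49.
Because errors are independent across components, Cov(Tᵢ,Tⱼ) = Cov(Xᵢ,Xⱼ); the off-diagonal part of the true-score variance is the same as above.
True-score variance = [0.4²·13.8²·0.90 + 2.1²·21²·0.73] + 29.2118 = 1447.13 + 29.2118 = 1476.35.
Reliability = 1476.35 / 2004.49 = 0.7365.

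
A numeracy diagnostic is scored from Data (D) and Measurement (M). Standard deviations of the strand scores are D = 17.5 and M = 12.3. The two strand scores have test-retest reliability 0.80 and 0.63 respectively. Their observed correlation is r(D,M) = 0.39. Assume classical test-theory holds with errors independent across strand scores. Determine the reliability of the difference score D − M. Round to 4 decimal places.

Var(D−M) = 17.5² + 12.3² − 2·17.5·12.3·0.39 = 457.54 − 167.895 = 289.645.
Under uncorrelated errors the observed covariances equal the true-score covariances, so only the own-variance terms attenuate.
True-score variance = [17.5²·0.80 + 12.3²·0.63] − 167.895 = 340.313 − 167.895 = 172.418.
Reliability = 172.418 / 289.645 = 0.5953.

0.5953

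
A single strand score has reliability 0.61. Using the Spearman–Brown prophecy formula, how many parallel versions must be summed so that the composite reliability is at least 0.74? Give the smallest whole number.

k ≥ ρ*(1−ρ₁)/(ρ₁(1−ρ*)) = 0.74·0.39 / (0.61·0.26) = 1.820.
Smallest integer k = 2.

2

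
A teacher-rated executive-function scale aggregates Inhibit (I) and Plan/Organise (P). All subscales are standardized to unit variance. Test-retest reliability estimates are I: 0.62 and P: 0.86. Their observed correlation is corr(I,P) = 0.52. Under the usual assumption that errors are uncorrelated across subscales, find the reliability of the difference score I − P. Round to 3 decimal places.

Var(I−P) = 1 + 1 − 2·0.52 = 2 − 1.04 = 0.96.
Under uncorrelated errors the observed covariances equal the true-score covariances, so only the own-variance terms attenuate.
True-score variance = [0.62 + 0.86] − 1.04 = 1.48 − 1.04 = 0.44.
Reliability = 0.44 / 0.96 = 0.458.

0.458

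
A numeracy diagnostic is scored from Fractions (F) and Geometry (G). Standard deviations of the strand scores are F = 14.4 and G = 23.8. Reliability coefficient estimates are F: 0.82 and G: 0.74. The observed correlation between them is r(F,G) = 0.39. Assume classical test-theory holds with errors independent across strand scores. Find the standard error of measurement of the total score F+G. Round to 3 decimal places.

Var(total) = 773.8 + 267.322 = 1041.12.
True-score variance = 589.201 + 267.322 = 856.522, so reliability = 0.8227.
Error variance = 1041.12 − 856.522 = 184.599; SEM = √184.599 = 13.587.

13.587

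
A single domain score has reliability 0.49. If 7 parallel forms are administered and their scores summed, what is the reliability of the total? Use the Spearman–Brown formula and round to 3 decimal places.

0.871

ρ_k = kρ / (1 + (k−1)ρ) = 7·0.49 / (1 + 6·0.49) = 3.430 / 3.940 = 0.871.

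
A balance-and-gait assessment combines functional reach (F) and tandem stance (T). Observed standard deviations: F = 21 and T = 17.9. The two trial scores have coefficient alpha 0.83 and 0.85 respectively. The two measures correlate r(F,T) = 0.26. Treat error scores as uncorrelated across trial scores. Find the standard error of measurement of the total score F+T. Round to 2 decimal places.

Var(total) = 761.41 + 195.468 = 956.878.
True-score variance = 638.378 + 195.468 = 833.846, so reliability = 0.8714.
Error variance = 956.878 − 833.846 = 123.032; SEM = √123.032 = 11.09.

11.09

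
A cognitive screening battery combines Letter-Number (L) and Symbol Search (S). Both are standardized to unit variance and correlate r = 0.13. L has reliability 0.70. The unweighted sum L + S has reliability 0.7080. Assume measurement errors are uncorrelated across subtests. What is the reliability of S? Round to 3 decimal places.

Var(L+S) = 2 + 2·0.13 = 2.260.
True-score variance = ρ_L + ρ_S + 2·0.13, so 0.7080 = (0.70 + ρ_S + 0.26) / 2.260.
ρ_S = 0.7080·2.260 − 0.70 − 0.26 = 0.640.

0.640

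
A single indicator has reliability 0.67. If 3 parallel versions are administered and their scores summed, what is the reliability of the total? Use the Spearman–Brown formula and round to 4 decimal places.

0.8590

ρ_k = kρ / (1 + (k−1)ρ) = 3·0.67 / (1 + 2·0.67) = 2.010 / 2.340 = 0.8590.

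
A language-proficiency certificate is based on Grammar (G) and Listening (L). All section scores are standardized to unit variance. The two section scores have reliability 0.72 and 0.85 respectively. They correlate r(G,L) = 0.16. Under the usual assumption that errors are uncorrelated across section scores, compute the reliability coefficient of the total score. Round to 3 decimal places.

Var(G+L) = 2 + 2·[0.16] = 2 + 0.32 = 2.32.
Because errors are independent across components, Cov(Tᵢ,Tⱼ) = Cov(Xᵢ,Xⱼ); the off-diagonal part of the true-score variance is the same as above.
True-score variance = [0.72 + 0.85] + 0.32 = 1.57 + 0.32 = 1.89.
Reliability = 1.89 / 2.32 = 0.815.

0.815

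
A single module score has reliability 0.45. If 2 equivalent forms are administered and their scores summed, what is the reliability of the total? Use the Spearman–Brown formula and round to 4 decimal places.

0.6207

ρ_k = kρ / (1 + (k−1)ρ) = 2·0.45 / (1 + 1·0.45) = 0.900 / 1.450 = 0.6207.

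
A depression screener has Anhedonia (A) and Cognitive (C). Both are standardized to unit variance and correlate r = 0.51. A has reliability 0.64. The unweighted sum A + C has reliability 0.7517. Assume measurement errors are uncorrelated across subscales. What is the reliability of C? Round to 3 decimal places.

Var(A+C) = 2 + 2·0.51 = 3.020.
True-score variance = ρ_A + ρ_C + 2·0.51, so 0.7517 = (0.64 + ρ_C + 1.02) / 3.020.
ρ_C = 0.7517·3.020 − 0.64 − 1.02 = 0.610.

0.610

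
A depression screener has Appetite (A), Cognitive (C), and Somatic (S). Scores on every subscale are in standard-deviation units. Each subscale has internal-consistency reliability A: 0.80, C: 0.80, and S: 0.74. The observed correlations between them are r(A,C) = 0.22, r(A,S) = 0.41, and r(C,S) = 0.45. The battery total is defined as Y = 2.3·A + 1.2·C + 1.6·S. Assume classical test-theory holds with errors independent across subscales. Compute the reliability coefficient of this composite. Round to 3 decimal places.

Var(Y) = 2.3² + 1.2² + 1.6² + 2·[2.76·0.22 + 3.68·0.41 + 1.92·0.45] = 9.29 + 5.96 = 15.25.
Under uncorrelated errors the observed covariances equal the true-score covariances, so only the own-variance terms attenuate.
True-score variance = [2.3²·0.80 + 1.2²·0.80 + 1.6²·0.74] + 5.96 = 7.2784 + 5.96 = 13.2384.
Reliability = 13.2384 / 15.25 = 0.868.

0.868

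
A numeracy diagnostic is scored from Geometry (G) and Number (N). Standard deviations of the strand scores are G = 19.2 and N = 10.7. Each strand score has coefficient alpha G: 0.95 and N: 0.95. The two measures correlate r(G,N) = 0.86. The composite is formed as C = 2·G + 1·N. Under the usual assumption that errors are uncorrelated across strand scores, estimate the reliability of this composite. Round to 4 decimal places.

0.9654

Var(C) = 2²·19.2² + 10.7² + 2·[2·19.2·10.7·0.86] = 1589.05 + 706.714 = 2295.76.
With uncorrelated errors the cross-covariances are all true-score covariance, so they carry over unchanged; only the diagonal terms shrink to ρᵢσᵢ².
True-score variance = [2²·19.2²·0.95 + 10.7²·0.95] + 706.714 = 1509.6 + 706.714 = 2216.31.
Reliability = 2216.31 / 2295.76 = 0.9654.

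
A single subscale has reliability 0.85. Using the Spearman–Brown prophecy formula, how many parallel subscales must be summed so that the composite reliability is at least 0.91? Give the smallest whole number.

2

k ≥ ρ*(1−ρ₁)/(ρ₁(1−ρ*)) = 0.91·0.15 / (0.85·0.09) = 1.784.
Smallest integer k = 2.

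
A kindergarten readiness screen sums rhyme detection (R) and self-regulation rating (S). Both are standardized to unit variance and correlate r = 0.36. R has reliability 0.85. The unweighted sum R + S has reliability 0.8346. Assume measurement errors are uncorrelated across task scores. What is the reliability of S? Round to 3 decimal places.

0.700

Var(R+S) = 2 + 2·0.36 = 2.720.
True-score variance = ρ_R + ρ_S + 2·0.36, so 0.8346 = (0.85 + ρ_S + 0.72) / 2.720.
ρ_S = 0.8346·2.720 − 0.85 − 0.72 = 0.700.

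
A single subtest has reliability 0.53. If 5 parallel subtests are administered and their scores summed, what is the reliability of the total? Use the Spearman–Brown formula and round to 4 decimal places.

0.8494

ρ_k = kρ / (1 + (k−1)ρ) = 5·0.53 / (1 + 4·0.53) = 2.650 / 3.120 = 0.8494.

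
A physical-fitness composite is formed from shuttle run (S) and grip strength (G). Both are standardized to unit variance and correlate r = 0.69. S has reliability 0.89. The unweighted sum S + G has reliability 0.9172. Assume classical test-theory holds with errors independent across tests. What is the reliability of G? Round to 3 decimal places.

Var(S+G) = 2 + 2·0.69 = 3.380.
True-score variance = ρ_S + ρ_G + 2·0.69, so 0.9172 = (0.89 + ρ_G + 1.38) / 3.380.
ρ_G = 0.9172·3.380 − 0.89 − 1.38 = 0.830.

0.830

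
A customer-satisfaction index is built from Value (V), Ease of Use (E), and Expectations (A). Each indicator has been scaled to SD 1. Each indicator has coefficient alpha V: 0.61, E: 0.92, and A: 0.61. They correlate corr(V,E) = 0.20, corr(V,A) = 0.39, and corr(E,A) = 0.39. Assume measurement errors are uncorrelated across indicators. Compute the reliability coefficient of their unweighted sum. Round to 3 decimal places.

0.827

Var(V+E+A) = 3 + 2·[0.20 + 0.39 + 0.39] = 3 + 1.96 = 4.96.
With uncorrelated errors the cross-covariances are all true-score covariance, so they carry over unchanged; only the diagonal terms shrink to ρᵢσᵢ².
True-score variance = [0.61 + 0.92 + 0.61] + 1.96 = 2.14 + 1.96 = 4.1.
Reliability = 4.1 / 4.96 = 0.827.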